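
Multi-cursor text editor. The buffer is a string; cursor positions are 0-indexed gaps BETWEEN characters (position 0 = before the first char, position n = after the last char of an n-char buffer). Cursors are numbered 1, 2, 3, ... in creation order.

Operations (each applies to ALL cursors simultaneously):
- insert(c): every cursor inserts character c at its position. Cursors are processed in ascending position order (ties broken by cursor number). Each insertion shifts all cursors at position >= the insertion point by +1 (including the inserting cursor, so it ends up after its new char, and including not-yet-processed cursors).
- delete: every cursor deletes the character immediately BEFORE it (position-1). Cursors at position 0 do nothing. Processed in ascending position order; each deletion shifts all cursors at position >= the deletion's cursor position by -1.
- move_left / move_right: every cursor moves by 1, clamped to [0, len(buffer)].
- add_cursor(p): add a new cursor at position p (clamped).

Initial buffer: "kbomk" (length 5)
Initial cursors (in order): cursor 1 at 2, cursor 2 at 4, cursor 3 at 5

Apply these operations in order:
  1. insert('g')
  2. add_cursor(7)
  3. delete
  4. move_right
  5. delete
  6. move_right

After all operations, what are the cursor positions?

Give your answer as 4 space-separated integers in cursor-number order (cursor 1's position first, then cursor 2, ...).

Answer: 0 0 0 0

Derivation:
After op 1 (insert('g')): buffer="kbgomgkg" (len 8), cursors c1@3 c2@6 c3@8, authorship ..1..2.3
After op 2 (add_cursor(7)): buffer="kbgomgkg" (len 8), cursors c1@3 c2@6 c4@7 c3@8, authorship ..1..2.3
After op 3 (delete): buffer="kbom" (len 4), cursors c1@2 c2@4 c3@4 c4@4, authorship ....
After op 4 (move_right): buffer="kbom" (len 4), cursors c1@3 c2@4 c3@4 c4@4, authorship ....
After op 5 (delete): buffer="" (len 0), cursors c1@0 c2@0 c3@0 c4@0, authorship 
After op 6 (move_right): buffer="" (len 0), cursors c1@0 c2@0 c3@0 c4@0, authorship 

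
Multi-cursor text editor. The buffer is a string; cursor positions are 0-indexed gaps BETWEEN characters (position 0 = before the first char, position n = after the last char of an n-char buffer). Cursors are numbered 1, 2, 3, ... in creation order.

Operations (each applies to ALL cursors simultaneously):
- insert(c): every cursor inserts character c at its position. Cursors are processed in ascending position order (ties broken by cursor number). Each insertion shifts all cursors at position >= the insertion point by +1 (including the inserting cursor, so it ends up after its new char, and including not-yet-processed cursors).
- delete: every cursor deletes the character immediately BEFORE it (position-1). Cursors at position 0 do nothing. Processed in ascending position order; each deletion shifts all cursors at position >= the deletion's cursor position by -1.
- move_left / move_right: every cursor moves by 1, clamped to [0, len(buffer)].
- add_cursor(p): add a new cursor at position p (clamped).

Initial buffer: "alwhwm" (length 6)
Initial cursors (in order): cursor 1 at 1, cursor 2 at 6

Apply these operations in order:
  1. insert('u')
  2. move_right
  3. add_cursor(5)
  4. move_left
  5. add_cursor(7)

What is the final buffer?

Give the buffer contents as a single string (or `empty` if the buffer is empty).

Answer: aulwhwmu

Derivation:
After op 1 (insert('u')): buffer="aulwhwmu" (len 8), cursors c1@2 c2@8, authorship .1.....2
After op 2 (move_right): buffer="aulwhwmu" (len 8), cursors c1@3 c2@8, authorship .1.....2
After op 3 (add_cursor(5)): buffer="aulwhwmu" (len 8), cursors c1@3 c3@5 c2@8, authorship .1.....2
After op 4 (move_left): buffer="aulwhwmu" (len 8), cursors c1@2 c3@4 c2@7, authorship .1.....2
After op 5 (add_cursor(7)): buffer="aulwhwmu" (len 8), cursors c1@2 c3@4 c2@7 c4@7, authorship .1.....2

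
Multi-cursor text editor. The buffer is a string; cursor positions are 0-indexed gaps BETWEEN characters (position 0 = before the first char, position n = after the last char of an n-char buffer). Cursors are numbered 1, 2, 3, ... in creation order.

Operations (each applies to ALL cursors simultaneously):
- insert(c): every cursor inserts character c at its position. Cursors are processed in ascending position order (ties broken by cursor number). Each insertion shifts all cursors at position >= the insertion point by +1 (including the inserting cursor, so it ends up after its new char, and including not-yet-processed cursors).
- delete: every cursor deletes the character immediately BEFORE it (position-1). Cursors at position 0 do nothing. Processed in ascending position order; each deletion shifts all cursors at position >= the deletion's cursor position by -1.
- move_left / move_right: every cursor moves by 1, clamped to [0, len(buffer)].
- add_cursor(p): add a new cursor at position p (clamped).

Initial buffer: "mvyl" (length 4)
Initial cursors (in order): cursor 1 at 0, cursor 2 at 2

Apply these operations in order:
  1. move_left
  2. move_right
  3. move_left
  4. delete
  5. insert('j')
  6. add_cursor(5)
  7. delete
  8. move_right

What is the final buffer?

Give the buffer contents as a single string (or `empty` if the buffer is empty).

After op 1 (move_left): buffer="mvyl" (len 4), cursors c1@0 c2@1, authorship ....
After op 2 (move_right): buffer="mvyl" (len 4), cursors c1@1 c2@2, authorship ....
After op 3 (move_left): buffer="mvyl" (len 4), cursors c1@0 c2@1, authorship ....
After op 4 (delete): buffer="vyl" (len 3), cursors c1@0 c2@0, authorship ...
After op 5 (insert('j')): buffer="jjvyl" (len 5), cursors c1@2 c2@2, authorship 12...
After op 6 (add_cursor(5)): buffer="jjvyl" (len 5), cursors c1@2 c2@2 c3@5, authorship 12...
After op 7 (delete): buffer="vy" (len 2), cursors c1@0 c2@0 c3@2, authorship ..
After op 8 (move_right): buffer="vy" (len 2), cursors c1@1 c2@1 c3@2, authorship ..

Answer: vy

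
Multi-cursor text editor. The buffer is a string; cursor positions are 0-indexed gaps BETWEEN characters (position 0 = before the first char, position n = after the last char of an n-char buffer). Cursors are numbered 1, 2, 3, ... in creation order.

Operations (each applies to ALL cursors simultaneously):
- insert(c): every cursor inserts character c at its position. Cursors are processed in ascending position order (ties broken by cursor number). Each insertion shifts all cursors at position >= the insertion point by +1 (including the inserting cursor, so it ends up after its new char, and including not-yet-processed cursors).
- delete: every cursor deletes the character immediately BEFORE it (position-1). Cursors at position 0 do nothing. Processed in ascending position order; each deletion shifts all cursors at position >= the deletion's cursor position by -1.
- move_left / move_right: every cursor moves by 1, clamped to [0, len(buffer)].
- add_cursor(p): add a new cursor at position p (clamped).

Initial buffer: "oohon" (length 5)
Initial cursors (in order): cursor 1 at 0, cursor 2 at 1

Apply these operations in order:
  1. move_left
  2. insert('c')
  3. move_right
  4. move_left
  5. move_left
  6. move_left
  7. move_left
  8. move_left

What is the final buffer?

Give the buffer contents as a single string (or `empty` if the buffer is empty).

After op 1 (move_left): buffer="oohon" (len 5), cursors c1@0 c2@0, authorship .....
After op 2 (insert('c')): buffer="ccoohon" (len 7), cursors c1@2 c2@2, authorship 12.....
After op 3 (move_right): buffer="ccoohon" (len 7), cursors c1@3 c2@3, authorship 12.....
After op 4 (move_left): buffer="ccoohon" (len 7), cursors c1@2 c2@2, authorship 12.....
After op 5 (move_left): buffer="ccoohon" (len 7), cursors c1@1 c2@1, authorship 12.....
After op 6 (move_left): buffer="ccoohon" (len 7), cursors c1@0 c2@0, authorship 12.....
After op 7 (move_left): buffer="ccoohon" (len 7), cursors c1@0 c2@0, authorship 12.....
After op 8 (move_left): buffer="ccoohon" (len 7), cursors c1@0 c2@0, authorship 12.....

Answer: ccoohon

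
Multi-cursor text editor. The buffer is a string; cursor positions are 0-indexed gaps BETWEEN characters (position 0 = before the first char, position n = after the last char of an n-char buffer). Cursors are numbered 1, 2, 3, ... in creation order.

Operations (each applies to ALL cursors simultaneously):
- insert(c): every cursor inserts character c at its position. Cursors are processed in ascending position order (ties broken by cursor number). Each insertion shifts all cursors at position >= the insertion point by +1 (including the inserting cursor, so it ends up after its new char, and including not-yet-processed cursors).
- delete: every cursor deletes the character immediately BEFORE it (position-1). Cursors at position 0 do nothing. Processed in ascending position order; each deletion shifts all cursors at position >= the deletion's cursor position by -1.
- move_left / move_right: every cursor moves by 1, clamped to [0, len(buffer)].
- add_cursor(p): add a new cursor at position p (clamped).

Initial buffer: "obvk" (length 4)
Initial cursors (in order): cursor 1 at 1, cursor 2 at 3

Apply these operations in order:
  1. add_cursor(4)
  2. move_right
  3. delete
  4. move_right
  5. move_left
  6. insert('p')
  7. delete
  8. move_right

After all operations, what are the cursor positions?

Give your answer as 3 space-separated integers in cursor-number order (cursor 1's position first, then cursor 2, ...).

Answer: 1 1 1

Derivation:
After op 1 (add_cursor(4)): buffer="obvk" (len 4), cursors c1@1 c2@3 c3@4, authorship ....
After op 2 (move_right): buffer="obvk" (len 4), cursors c1@2 c2@4 c3@4, authorship ....
After op 3 (delete): buffer="o" (len 1), cursors c1@1 c2@1 c3@1, authorship .
After op 4 (move_right): buffer="o" (len 1), cursors c1@1 c2@1 c3@1, authorship .
After op 5 (move_left): buffer="o" (len 1), cursors c1@0 c2@0 c3@0, authorship .
After op 6 (insert('p')): buffer="pppo" (len 4), cursors c1@3 c2@3 c3@3, authorship 123.
After op 7 (delete): buffer="o" (len 1), cursors c1@0 c2@0 c3@0, authorship .
After op 8 (move_right): buffer="o" (len 1), cursors c1@1 c2@1 c3@1, authorship .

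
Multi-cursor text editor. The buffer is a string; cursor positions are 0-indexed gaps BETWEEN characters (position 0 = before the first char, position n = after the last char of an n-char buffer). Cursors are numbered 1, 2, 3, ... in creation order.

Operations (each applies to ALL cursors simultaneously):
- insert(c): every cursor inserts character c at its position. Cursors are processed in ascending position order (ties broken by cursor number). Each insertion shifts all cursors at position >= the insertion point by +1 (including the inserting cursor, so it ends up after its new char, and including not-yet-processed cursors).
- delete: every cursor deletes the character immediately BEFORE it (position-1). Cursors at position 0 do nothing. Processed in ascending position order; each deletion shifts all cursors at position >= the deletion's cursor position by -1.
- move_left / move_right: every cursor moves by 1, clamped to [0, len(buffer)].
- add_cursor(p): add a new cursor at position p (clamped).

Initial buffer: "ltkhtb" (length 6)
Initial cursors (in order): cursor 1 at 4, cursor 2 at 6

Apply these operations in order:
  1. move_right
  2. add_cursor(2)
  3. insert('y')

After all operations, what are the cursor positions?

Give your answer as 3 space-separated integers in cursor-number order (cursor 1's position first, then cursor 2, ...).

Answer: 7 9 3

Derivation:
After op 1 (move_right): buffer="ltkhtb" (len 6), cursors c1@5 c2@6, authorship ......
After op 2 (add_cursor(2)): buffer="ltkhtb" (len 6), cursors c3@2 c1@5 c2@6, authorship ......
After op 3 (insert('y')): buffer="ltykhtyby" (len 9), cursors c3@3 c1@7 c2@9, authorship ..3...1.2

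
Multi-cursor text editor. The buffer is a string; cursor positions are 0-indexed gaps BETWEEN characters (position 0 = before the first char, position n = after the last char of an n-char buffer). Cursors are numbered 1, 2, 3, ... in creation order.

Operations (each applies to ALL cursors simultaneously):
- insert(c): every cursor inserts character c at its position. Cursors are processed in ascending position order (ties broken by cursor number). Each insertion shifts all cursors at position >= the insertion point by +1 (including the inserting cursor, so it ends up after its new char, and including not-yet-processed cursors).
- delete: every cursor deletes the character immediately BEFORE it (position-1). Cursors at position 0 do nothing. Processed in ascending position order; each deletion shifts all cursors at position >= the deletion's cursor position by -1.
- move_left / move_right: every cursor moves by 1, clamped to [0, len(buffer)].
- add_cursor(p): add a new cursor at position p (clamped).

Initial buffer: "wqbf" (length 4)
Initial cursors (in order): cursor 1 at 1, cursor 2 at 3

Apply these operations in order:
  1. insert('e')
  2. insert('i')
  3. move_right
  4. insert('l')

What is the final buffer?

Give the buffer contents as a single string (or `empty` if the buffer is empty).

After op 1 (insert('e')): buffer="weqbef" (len 6), cursors c1@2 c2@5, authorship .1..2.
After op 2 (insert('i')): buffer="weiqbeif" (len 8), cursors c1@3 c2@7, authorship .11..22.
After op 3 (move_right): buffer="weiqbeif" (len 8), cursors c1@4 c2@8, authorship .11..22.
After op 4 (insert('l')): buffer="weiqlbeifl" (len 10), cursors c1@5 c2@10, authorship .11.1.22.2

Answer: weiqlbeifl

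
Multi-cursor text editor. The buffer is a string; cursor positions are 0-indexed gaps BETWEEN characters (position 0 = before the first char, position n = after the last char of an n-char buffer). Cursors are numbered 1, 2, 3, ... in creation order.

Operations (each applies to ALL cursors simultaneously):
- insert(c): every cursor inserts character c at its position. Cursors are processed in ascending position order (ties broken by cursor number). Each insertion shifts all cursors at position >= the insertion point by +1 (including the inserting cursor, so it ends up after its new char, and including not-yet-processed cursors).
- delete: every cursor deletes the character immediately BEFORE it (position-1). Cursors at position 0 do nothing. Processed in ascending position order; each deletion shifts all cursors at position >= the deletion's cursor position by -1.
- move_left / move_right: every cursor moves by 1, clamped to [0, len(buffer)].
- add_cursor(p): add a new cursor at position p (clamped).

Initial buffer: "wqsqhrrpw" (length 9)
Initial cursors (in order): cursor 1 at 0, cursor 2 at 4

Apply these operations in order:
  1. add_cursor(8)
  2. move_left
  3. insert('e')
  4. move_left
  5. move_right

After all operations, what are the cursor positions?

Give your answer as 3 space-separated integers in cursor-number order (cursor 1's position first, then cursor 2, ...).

Answer: 1 5 10

Derivation:
After op 1 (add_cursor(8)): buffer="wqsqhrrpw" (len 9), cursors c1@0 c2@4 c3@8, authorship .........
After op 2 (move_left): buffer="wqsqhrrpw" (len 9), cursors c1@0 c2@3 c3@7, authorship .........
After op 3 (insert('e')): buffer="ewqseqhrrepw" (len 12), cursors c1@1 c2@5 c3@10, authorship 1...2....3..
After op 4 (move_left): buffer="ewqseqhrrepw" (len 12), cursors c1@0 c2@4 c3@9, authorship 1...2....3..
After op 5 (move_right): buffer="ewqseqhrrepw" (len 12), cursors c1@1 c2@5 c3@10, authorship 1...2....3..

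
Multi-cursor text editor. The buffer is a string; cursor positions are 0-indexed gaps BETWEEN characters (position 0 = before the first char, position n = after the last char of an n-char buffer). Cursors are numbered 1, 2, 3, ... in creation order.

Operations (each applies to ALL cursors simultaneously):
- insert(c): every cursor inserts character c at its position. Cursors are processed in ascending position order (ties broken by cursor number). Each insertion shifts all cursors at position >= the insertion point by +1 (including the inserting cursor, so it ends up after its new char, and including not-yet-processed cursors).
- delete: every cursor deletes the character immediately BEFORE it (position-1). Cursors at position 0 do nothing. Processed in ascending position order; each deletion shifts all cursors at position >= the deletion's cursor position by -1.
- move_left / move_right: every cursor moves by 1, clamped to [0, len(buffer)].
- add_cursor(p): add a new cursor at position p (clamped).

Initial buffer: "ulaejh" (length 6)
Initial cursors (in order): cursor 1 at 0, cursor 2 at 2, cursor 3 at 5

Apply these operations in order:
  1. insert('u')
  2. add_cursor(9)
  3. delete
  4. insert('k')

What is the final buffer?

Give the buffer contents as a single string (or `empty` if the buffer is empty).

Answer: kulkaejkk

Derivation:
After op 1 (insert('u')): buffer="uuluaejuh" (len 9), cursors c1@1 c2@4 c3@8, authorship 1..2...3.
After op 2 (add_cursor(9)): buffer="uuluaejuh" (len 9), cursors c1@1 c2@4 c3@8 c4@9, authorship 1..2...3.
After op 3 (delete): buffer="ulaej" (len 5), cursors c1@0 c2@2 c3@5 c4@5, authorship .....
After op 4 (insert('k')): buffer="kulkaejkk" (len 9), cursors c1@1 c2@4 c3@9 c4@9, authorship 1..2...34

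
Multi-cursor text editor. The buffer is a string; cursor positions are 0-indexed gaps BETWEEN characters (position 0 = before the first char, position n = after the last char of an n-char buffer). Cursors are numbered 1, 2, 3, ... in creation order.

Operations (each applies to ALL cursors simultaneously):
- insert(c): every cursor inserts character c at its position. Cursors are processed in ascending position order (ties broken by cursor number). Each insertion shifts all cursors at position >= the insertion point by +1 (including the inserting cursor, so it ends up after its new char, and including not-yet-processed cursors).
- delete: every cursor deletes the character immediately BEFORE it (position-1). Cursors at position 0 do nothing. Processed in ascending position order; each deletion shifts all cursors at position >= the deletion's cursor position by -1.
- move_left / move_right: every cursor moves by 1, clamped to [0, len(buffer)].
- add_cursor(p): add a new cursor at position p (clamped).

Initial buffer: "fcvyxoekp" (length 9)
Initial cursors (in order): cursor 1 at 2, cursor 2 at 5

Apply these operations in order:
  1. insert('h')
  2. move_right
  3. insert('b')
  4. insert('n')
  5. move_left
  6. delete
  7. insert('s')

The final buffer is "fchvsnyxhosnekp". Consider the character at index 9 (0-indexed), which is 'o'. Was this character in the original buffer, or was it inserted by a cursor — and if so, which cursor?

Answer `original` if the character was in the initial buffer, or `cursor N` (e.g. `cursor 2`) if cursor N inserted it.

Answer: original

Derivation:
After op 1 (insert('h')): buffer="fchvyxhoekp" (len 11), cursors c1@3 c2@7, authorship ..1...2....
After op 2 (move_right): buffer="fchvyxhoekp" (len 11), cursors c1@4 c2@8, authorship ..1...2....
After op 3 (insert('b')): buffer="fchvbyxhobekp" (len 13), cursors c1@5 c2@10, authorship ..1.1..2.2...
After op 4 (insert('n')): buffer="fchvbnyxhobnekp" (len 15), cursors c1@6 c2@12, authorship ..1.11..2.22...
After op 5 (move_left): buffer="fchvbnyxhobnekp" (len 15), cursors c1@5 c2@11, authorship ..1.11..2.22...
After op 6 (delete): buffer="fchvnyxhonekp" (len 13), cursors c1@4 c2@9, authorship ..1.1..2.2...
After op 7 (insert('s')): buffer="fchvsnyxhosnekp" (len 15), cursors c1@5 c2@11, authorship ..1.11..2.22...
Authorship (.=original, N=cursor N): . . 1 . 1 1 . . 2 . 2 2 . . .
Index 9: author = original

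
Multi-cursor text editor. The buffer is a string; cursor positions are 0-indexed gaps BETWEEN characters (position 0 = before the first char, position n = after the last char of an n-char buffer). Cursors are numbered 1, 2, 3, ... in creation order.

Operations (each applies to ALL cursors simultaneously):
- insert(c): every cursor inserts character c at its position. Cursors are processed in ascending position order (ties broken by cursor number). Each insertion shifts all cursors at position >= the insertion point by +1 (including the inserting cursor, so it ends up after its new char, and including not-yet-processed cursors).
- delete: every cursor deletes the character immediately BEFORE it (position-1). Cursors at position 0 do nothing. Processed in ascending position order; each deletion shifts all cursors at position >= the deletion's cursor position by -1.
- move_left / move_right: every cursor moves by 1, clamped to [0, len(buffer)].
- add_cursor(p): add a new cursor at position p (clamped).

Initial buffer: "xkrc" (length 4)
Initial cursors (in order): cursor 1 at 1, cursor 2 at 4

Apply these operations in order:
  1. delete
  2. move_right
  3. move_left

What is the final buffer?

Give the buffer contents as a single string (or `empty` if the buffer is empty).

Answer: kr

Derivation:
After op 1 (delete): buffer="kr" (len 2), cursors c1@0 c2@2, authorship ..
After op 2 (move_right): buffer="kr" (len 2), cursors c1@1 c2@2, authorship ..
After op 3 (move_left): buffer="kr" (len 2), cursors c1@0 c2@1, authorship ..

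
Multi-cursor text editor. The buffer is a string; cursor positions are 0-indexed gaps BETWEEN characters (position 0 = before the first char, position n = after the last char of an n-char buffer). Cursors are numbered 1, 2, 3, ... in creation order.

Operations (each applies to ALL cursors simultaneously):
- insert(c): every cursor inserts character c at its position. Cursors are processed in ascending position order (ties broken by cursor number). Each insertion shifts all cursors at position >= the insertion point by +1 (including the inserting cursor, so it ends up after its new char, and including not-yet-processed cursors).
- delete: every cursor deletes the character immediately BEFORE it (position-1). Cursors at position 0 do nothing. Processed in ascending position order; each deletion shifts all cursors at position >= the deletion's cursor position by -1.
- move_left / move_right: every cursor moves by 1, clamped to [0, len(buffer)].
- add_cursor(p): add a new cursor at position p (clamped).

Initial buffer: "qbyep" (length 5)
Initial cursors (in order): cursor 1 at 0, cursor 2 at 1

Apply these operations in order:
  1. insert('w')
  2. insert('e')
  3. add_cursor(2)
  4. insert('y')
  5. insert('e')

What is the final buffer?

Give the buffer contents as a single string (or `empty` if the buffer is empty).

After op 1 (insert('w')): buffer="wqwbyep" (len 7), cursors c1@1 c2@3, authorship 1.2....
After op 2 (insert('e')): buffer="weqwebyep" (len 9), cursors c1@2 c2@5, authorship 11.22....
After op 3 (add_cursor(2)): buffer="weqwebyep" (len 9), cursors c1@2 c3@2 c2@5, authorship 11.22....
After op 4 (insert('y')): buffer="weyyqweybyep" (len 12), cursors c1@4 c3@4 c2@8, authorship 1113.222....
After op 5 (insert('e')): buffer="weyyeeqweyebyep" (len 15), cursors c1@6 c3@6 c2@11, authorship 111313.2222....

Answer: weyyeeqweyebyep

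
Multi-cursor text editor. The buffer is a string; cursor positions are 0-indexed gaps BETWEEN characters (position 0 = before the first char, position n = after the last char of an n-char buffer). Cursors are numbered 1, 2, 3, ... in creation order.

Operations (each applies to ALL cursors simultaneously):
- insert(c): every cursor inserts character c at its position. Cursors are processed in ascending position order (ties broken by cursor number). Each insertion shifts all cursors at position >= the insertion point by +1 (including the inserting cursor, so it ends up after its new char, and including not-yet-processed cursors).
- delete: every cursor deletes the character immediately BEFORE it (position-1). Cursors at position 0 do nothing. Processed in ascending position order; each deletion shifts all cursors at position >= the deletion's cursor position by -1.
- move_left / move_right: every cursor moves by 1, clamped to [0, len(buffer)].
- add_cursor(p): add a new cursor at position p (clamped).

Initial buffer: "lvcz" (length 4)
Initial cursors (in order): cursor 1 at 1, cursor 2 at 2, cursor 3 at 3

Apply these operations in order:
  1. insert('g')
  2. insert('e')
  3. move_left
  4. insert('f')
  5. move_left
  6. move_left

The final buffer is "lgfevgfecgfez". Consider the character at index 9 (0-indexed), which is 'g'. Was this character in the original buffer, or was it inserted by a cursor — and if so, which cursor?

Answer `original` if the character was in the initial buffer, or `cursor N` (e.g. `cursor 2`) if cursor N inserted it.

Answer: cursor 3

Derivation:
After op 1 (insert('g')): buffer="lgvgcgz" (len 7), cursors c1@2 c2@4 c3@6, authorship .1.2.3.
After op 2 (insert('e')): buffer="lgevgecgez" (len 10), cursors c1@3 c2@6 c3@9, authorship .11.22.33.
After op 3 (move_left): buffer="lgevgecgez" (len 10), cursors c1@2 c2@5 c3@8, authorship .11.22.33.
After op 4 (insert('f')): buffer="lgfevgfecgfez" (len 13), cursors c1@3 c2@7 c3@11, authorship .111.222.333.
After op 5 (move_left): buffer="lgfevgfecgfez" (len 13), cursors c1@2 c2@6 c3@10, authorship .111.222.333.
After op 6 (move_left): buffer="lgfevgfecgfez" (len 13), cursors c1@1 c2@5 c3@9, authorship .111.222.333.
Authorship (.=original, N=cursor N): . 1 1 1 . 2 2 2 . 3 3 3 .
Index 9: author = 3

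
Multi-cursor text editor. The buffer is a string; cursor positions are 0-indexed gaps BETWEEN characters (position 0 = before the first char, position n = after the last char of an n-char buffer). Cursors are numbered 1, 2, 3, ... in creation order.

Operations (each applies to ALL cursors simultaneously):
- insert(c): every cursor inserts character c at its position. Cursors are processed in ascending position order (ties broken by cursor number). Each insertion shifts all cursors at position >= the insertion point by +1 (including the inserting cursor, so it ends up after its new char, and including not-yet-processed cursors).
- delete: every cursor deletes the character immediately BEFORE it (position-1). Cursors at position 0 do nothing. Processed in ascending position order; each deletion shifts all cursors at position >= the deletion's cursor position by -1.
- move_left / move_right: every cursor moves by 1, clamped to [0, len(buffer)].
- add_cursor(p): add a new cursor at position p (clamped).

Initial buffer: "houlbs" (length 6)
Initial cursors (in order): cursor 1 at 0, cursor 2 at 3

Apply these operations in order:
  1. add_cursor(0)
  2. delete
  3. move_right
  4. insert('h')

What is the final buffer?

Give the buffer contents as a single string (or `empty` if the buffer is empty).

After op 1 (add_cursor(0)): buffer="houlbs" (len 6), cursors c1@0 c3@0 c2@3, authorship ......
After op 2 (delete): buffer="holbs" (len 5), cursors c1@0 c3@0 c2@2, authorship .....
After op 3 (move_right): buffer="holbs" (len 5), cursors c1@1 c3@1 c2@3, authorship .....
After op 4 (insert('h')): buffer="hhholhbs" (len 8), cursors c1@3 c3@3 c2@6, authorship .13..2..

Answer: hhholhbs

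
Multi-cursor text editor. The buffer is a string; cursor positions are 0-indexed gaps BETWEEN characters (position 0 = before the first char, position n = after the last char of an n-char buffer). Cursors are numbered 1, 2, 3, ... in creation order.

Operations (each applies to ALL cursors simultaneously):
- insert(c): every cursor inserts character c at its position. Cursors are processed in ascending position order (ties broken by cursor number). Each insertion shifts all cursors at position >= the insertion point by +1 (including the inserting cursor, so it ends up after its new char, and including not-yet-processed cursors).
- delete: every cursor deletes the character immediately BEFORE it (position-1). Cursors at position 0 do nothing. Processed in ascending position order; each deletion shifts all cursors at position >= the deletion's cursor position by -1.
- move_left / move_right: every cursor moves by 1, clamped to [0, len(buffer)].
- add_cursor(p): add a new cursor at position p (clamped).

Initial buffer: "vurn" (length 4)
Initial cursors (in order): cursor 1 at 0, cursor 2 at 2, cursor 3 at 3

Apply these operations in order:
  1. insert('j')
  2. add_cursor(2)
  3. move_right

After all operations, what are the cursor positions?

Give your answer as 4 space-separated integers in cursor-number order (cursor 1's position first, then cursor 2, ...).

Answer: 2 5 7 3

Derivation:
After op 1 (insert('j')): buffer="jvujrjn" (len 7), cursors c1@1 c2@4 c3@6, authorship 1..2.3.
After op 2 (add_cursor(2)): buffer="jvujrjn" (len 7), cursors c1@1 c4@2 c2@4 c3@6, authorship 1..2.3.
After op 3 (move_right): buffer="jvujrjn" (len 7), cursors c1@2 c4@3 c2@5 c3@7, authorship 1..2.3.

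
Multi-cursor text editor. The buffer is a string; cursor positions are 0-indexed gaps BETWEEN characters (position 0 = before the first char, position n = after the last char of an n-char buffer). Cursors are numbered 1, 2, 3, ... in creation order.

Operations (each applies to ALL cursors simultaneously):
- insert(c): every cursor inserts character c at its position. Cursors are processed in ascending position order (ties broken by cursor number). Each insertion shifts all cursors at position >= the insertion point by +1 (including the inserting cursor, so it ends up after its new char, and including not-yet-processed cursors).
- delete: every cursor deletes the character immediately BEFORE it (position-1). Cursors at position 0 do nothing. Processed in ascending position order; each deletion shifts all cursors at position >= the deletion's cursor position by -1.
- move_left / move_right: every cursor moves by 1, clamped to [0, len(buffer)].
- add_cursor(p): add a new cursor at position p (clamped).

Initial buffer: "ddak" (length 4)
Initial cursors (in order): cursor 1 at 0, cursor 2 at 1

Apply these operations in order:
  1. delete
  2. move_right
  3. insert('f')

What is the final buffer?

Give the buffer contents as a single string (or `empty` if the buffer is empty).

Answer: dffak

Derivation:
After op 1 (delete): buffer="dak" (len 3), cursors c1@0 c2@0, authorship ...
After op 2 (move_right): buffer="dak" (len 3), cursors c1@1 c2@1, authorship ...
After op 3 (insert('f')): buffer="dffak" (len 5), cursors c1@3 c2@3, authorship .12..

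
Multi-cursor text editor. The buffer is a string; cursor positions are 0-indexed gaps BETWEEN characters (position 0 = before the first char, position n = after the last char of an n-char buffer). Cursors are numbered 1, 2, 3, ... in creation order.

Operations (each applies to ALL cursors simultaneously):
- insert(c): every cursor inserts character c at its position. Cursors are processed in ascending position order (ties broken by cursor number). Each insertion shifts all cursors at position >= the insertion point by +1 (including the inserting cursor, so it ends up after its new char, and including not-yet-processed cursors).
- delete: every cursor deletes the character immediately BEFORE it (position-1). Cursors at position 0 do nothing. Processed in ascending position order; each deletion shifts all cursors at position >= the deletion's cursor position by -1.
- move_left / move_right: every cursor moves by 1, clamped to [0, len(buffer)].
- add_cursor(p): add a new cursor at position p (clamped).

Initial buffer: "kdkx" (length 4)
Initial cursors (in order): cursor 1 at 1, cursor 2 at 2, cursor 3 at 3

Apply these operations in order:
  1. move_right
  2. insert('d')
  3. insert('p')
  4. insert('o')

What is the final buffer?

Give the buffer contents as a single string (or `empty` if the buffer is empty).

Answer: kddpokdpoxdpo

Derivation:
After op 1 (move_right): buffer="kdkx" (len 4), cursors c1@2 c2@3 c3@4, authorship ....
After op 2 (insert('d')): buffer="kddkdxd" (len 7), cursors c1@3 c2@5 c3@7, authorship ..1.2.3
After op 3 (insert('p')): buffer="kddpkdpxdp" (len 10), cursors c1@4 c2@7 c3@10, authorship ..11.22.33
After op 4 (insert('o')): buffer="kddpokdpoxdpo" (len 13), cursors c1@5 c2@9 c3@13, authorship ..111.222.333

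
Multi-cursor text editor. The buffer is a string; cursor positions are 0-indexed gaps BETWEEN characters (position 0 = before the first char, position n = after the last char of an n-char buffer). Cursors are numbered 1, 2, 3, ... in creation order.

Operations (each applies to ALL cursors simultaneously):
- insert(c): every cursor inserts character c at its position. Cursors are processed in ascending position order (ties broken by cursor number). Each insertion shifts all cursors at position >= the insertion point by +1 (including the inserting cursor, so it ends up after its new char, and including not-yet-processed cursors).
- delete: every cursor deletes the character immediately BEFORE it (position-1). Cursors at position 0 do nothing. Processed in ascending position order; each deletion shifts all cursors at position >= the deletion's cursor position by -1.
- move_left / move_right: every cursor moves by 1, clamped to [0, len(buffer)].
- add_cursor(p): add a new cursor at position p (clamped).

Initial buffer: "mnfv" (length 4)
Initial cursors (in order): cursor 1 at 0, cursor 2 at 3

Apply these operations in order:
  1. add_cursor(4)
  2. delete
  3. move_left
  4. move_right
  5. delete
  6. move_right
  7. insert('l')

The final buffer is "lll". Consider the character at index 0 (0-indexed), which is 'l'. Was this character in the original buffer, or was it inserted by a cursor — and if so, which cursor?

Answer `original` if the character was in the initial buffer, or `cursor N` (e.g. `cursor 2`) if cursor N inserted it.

Answer: cursor 1

Derivation:
After op 1 (add_cursor(4)): buffer="mnfv" (len 4), cursors c1@0 c2@3 c3@4, authorship ....
After op 2 (delete): buffer="mn" (len 2), cursors c1@0 c2@2 c3@2, authorship ..
After op 3 (move_left): buffer="mn" (len 2), cursors c1@0 c2@1 c3@1, authorship ..
After op 4 (move_right): buffer="mn" (len 2), cursors c1@1 c2@2 c3@2, authorship ..
After op 5 (delete): buffer="" (len 0), cursors c1@0 c2@0 c3@0, authorship 
After op 6 (move_right): buffer="" (len 0), cursors c1@0 c2@0 c3@0, authorship 
After op 7 (insert('l')): buffer="lll" (len 3), cursors c1@3 c2@3 c3@3, authorship 123
Authorship (.=original, N=cursor N): 1 2 3
Index 0: author = 1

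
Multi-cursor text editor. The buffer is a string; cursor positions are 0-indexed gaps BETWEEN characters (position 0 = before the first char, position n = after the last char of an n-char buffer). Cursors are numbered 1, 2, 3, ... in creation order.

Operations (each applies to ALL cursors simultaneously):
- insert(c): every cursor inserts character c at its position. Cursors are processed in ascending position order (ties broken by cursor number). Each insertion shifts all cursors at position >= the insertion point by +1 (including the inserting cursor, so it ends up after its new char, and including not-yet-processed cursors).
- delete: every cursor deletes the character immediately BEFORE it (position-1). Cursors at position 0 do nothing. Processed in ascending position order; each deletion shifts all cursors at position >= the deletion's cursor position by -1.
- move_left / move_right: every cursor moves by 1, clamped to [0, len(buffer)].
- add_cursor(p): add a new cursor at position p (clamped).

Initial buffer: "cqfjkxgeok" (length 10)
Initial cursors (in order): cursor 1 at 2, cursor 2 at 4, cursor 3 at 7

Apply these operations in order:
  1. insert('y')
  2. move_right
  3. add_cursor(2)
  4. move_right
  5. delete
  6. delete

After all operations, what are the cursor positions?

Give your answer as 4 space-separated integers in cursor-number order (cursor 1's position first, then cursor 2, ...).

After op 1 (insert('y')): buffer="cqyfjykxgyeok" (len 13), cursors c1@3 c2@6 c3@10, authorship ..1..2...3...
After op 2 (move_right): buffer="cqyfjykxgyeok" (len 13), cursors c1@4 c2@7 c3@11, authorship ..1..2...3...
After op 3 (add_cursor(2)): buffer="cqyfjykxgyeok" (len 13), cursors c4@2 c1@4 c2@7 c3@11, authorship ..1..2...3...
After op 4 (move_right): buffer="cqyfjykxgyeok" (len 13), cursors c4@3 c1@5 c2@8 c3@12, authorship ..1..2...3...
After op 5 (delete): buffer="cqfykgyek" (len 9), cursors c4@2 c1@3 c2@5 c3@8, authorship ...2..3..
After op 6 (delete): buffer="cygyk" (len 5), cursors c1@1 c4@1 c2@2 c3@4, authorship .2.3.

Answer: 1 2 4 1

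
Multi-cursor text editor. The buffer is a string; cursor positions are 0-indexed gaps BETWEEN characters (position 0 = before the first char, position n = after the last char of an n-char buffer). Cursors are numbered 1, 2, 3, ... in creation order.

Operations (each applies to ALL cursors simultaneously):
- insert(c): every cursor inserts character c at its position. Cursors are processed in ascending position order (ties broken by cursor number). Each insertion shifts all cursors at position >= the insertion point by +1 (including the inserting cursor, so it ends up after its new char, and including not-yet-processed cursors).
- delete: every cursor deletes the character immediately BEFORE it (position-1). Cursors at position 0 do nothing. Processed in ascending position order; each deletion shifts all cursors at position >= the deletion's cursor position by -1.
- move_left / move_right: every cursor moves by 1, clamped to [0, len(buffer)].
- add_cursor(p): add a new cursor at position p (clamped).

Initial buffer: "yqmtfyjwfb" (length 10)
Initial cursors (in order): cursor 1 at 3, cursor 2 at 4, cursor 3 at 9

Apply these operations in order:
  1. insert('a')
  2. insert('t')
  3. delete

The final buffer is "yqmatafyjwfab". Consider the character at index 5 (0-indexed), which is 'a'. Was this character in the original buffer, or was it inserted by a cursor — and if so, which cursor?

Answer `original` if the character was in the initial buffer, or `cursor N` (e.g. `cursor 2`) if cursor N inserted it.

Answer: cursor 2

Derivation:
After op 1 (insert('a')): buffer="yqmatafyjwfab" (len 13), cursors c1@4 c2@6 c3@12, authorship ...1.2.....3.
After op 2 (insert('t')): buffer="yqmattatfyjwfatb" (len 16), cursors c1@5 c2@8 c3@15, authorship ...11.22.....33.
After op 3 (delete): buffer="yqmatafyjwfab" (len 13), cursors c1@4 c2@6 c3@12, authorship ...1.2.....3.
Authorship (.=original, N=cursor N): . . . 1 . 2 . . . . . 3 .
Index 5: author = 2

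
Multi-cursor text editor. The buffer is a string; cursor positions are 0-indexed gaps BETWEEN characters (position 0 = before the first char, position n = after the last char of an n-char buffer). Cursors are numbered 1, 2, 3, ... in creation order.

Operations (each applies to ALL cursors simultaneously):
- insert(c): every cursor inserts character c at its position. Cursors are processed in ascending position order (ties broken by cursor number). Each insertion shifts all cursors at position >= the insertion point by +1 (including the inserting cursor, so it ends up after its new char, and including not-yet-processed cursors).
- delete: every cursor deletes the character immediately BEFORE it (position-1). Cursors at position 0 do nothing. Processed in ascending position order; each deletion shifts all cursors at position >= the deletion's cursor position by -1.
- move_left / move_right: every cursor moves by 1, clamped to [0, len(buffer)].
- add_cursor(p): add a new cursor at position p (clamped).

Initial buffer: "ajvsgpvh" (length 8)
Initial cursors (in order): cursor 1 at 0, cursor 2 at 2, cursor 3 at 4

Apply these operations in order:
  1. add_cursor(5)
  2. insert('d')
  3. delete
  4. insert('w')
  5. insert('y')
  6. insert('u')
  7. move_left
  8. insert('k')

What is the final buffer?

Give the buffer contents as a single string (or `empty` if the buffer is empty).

After op 1 (add_cursor(5)): buffer="ajvsgpvh" (len 8), cursors c1@0 c2@2 c3@4 c4@5, authorship ........
After op 2 (insert('d')): buffer="dajdvsdgdpvh" (len 12), cursors c1@1 c2@4 c3@7 c4@9, authorship 1..2..3.4...
After op 3 (delete): buffer="ajvsgpvh" (len 8), cursors c1@0 c2@2 c3@4 c4@5, authorship ........
After op 4 (insert('w')): buffer="wajwvswgwpvh" (len 12), cursors c1@1 c2@4 c3@7 c4@9, authorship 1..2..3.4...
After op 5 (insert('y')): buffer="wyajwyvswygwypvh" (len 16), cursors c1@2 c2@6 c3@10 c4@13, authorship 11..22..33.44...
After op 6 (insert('u')): buffer="wyuajwyuvswyugwyupvh" (len 20), cursors c1@3 c2@8 c3@13 c4@17, authorship 111..222..333.444...
After op 7 (move_left): buffer="wyuajwyuvswyugwyupvh" (len 20), cursors c1@2 c2@7 c3@12 c4@16, authorship 111..222..333.444...
After op 8 (insert('k')): buffer="wykuajwykuvswykugwykupvh" (len 24), cursors c1@3 c2@9 c3@15 c4@20, authorship 1111..2222..3333.4444...

Answer: wykuajwykuvswykugwykupvh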